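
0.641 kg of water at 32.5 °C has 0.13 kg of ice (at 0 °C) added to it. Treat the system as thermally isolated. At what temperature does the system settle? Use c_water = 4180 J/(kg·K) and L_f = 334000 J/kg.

Let T be the final temperature. ΣQ_i = 0:
fusion: m_ice L_f = 0.13×334000 = 43420
  warm the meltwater: 543.4 T
  water: 2679.4(T − 32.5)
3222.8 T = 87080 − 43420 = 43660
T ≈ 13.55 °C — above 0 °C, consistent with complete melting.

T_f ≈ 13.5 °C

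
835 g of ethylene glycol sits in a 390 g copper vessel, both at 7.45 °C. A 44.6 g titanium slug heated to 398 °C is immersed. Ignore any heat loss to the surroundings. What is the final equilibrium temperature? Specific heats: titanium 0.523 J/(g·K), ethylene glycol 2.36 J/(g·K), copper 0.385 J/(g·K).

Net heat exchanged in the isolated system is zero:
44.6×0.523×(T − 398) + 835×2.36×(T − 7.45) + 390×0.385×(T − 7.45) = 0
23.33(T − 398) + 1970.6(T − 7.45) + 150.15(T − 7.45) = 0
2144.1 T = 25083
T = 25083 / 2144.1 = 11.7 °C

T_f ≈ 11.7 °C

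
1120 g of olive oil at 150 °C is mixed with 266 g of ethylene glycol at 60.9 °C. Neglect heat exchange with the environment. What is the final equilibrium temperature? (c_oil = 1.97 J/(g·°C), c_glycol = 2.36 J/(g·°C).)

Let T be the final temperature. ΣQ_i = 0:
1120·1.97·(T − 150) + 266·2.36·(T − 60.9) = 0
2206.4(T − 150) + 627.76(T − 60.9) = 0
2834.2 T = 369191
T = 369191 / 2834.2 = 130 °C

T_f ≈ 130.3 °C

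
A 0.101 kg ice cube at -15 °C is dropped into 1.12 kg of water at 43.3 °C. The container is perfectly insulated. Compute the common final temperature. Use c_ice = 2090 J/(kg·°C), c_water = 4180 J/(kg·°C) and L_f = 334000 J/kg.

T_f ≈ 32.5 °C

Energy balance with sensible and latent terms:
warm ice to 0 °C: 0.101·2090·(0 − (-15)) = 3166.3; latent heat to melt: 0.101·334000 = 33734; meltwater 0→T: 0.101·4180·T = 422.18 T; water: 4681.6(T − 43.3)
5103.8 T = 202713 − 36900 = 165813
T ≈ 32.49 °C (positive, so assuming full melt was valid).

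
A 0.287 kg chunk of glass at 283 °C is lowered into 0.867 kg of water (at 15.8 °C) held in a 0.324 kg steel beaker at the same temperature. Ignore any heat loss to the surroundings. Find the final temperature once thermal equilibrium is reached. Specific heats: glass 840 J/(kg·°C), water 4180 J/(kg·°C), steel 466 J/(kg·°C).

Taking heat into each body as positive, Σ m c ΔT = 0:
0.287*840*(T − 283) + 0.867*4180*(T − 15.8) + 0.324*466*(T − 15.8) = 0
(241.08 + 3624.1 + 150.98) T = 241.08*283 + 3624.1*15.8 + 150.98*15.8
T ≈ 31.84 °C

T_f ≈ 31.8 °C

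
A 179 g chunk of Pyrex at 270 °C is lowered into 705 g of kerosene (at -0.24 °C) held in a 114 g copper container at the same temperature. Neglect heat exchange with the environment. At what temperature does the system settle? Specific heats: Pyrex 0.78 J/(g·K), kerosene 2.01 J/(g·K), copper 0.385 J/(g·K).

T_f ≈ 23.3 °C

Let T be the final temperature. ΣQ_i = 0:
179·0.78·(T − 270) + 705·2.01·(T − (-0.24)) + 114·0.385·(T − (-0.24)) = 0
1600.6 T = 37347
T ≈ 23.33 °C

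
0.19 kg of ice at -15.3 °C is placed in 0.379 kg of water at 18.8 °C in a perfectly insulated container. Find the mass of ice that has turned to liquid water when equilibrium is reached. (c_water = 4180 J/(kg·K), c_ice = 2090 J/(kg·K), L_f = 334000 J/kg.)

m_melted ≈ 0.071 kg

Water can give up m c ΔT = 0.379×4180×18.8 = 29783 J before reaching 0 °C.
Of that, 0.19×2090×15.3 = 6075.6 J goes to bring the ice to 0 °C, leaving 23708 J.
To melt every bit of ice: 0.19×334000 = 63460 J.
23708 J < 63460 J, so only part of the ice melts and the system sits at 0 °C.
Mass melted = 23708/334000 ≈ 0.07098 kg.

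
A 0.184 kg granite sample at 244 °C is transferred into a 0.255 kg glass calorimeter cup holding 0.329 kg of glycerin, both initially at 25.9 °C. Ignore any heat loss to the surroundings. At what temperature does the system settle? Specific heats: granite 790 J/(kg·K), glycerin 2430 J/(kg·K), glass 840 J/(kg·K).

T_f ≈ 53.3 °C

Heat gained plus heat lost sum to zero:
0.184×790×(T − 244) + 0.329×2430×(T − 25.9) + 0.255×840×(T − 25.9) = 0
1159 T = 61722
T ≈ 53.25 °C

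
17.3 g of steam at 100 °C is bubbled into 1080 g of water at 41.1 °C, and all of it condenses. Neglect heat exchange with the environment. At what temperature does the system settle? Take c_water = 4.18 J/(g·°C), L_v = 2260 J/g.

Heat gained plus heat lost sum to zero:
latent heat released on condensation: 17.3×2260 = 39098
  condensate cools 100→T: 17.3×4.18×(T − 100) = 72.31(T − 100)
  water warms: 1080×4.18×(T − 41.1) = 4514.4(T − 41.1)
4586.7 T = 39098 + 7231.4 + 185542 = 231871
T ≈ 50.55 °C, under the boiling point, so the assumption holds.

T_f ≈ 50.6 °C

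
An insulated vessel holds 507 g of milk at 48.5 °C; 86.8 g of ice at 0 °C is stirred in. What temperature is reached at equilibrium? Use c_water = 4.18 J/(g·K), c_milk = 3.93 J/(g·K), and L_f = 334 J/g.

Let T be the final temperature. ΣQ_i = 0:
melt ice: 86.8×334 = 28991
  meltwater 0→T: 86.8×4.18×T = 362.82 T
  milk: 1992.5(T − 48.5)
2355.3 T = 96637 − 28991 = 67646
T ≈ 28.72 °C — above 0 °C, consistent with complete melting.

T_f ≈ 28.7 °C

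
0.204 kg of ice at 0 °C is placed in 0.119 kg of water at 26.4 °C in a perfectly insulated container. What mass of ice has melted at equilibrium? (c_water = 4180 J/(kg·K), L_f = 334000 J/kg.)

m_melted ≈ 0.0393 kg

Water can give up m c ΔT = 0.119·4180·26.4 = 13132 J before reaching 0 °C.
Melting all 0.204 kg of ice would need 0.204·334000 = 68136 J.
Since 13132 < 68136 J, not all the ice melts; equilibrium is at 0 °C.
m_melted·334000 = 13132  ⇒  m_melted ≈ 0.03932 kg.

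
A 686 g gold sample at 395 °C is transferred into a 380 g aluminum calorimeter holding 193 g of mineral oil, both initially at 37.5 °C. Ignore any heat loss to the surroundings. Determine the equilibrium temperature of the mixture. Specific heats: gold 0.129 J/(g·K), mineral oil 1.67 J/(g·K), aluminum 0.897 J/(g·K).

T_f ≈ 79.6 °C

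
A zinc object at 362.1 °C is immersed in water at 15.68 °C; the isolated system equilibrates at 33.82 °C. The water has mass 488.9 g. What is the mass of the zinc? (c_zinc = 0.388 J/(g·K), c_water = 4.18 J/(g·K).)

m ≈ 291 g

Heat lost by the zinc = heat gained by the water:
m·0.388·(362.1 − 33.82) = 488.9·4.18·(33.82 − 15.68)
127.37 m = 37071  ⇒  m ≈ 291 g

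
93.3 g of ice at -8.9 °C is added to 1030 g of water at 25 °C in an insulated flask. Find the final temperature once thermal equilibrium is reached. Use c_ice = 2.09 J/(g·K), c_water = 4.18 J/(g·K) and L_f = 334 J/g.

Setting the total heat transfer to zero:
ice -8.9→0 °C: 93.3×2.09×8.9 = 1735.5
  latent heat to melt: 93.3×334 = 31162
  meltwater 0→T: 93.3×4.18×T = 389.99 T
  water cools: 1030×4.18×(T − 25) = 4305.4(T − 25)
4695.4 T = 107635 − 32898 = 74737
T ≈ 15.92 °C (positive, so assuming full melt was valid).

T_f ≈ 15.9 °C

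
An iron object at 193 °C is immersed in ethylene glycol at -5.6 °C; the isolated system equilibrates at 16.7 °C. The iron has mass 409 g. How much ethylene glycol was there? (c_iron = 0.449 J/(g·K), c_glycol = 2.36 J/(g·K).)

m ≈ 615 g

Heat gained plus heat lost sum to zero:
409·0.449·(16.7 − 193) + m·2.36·(16.7 − (-5.6)) = 0
52.63 m = 32376
m = 32376/52.63 ≈ 615.2 g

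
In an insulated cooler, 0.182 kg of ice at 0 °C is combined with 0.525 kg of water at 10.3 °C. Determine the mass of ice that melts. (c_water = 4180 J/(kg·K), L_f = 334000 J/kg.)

m_melted ≈ 0.0677 kg

Heat available from the water dropping to 0 °C: 0.525×4180×10.3 = 22603 J.
To melt every bit of ice: 0.182×334000 = 60788 J.
Since 22603 < 60788 J, not all the ice melts; equilibrium is at 0 °C.
Mass melted = 22603/334000 ≈ 0.06767 kg.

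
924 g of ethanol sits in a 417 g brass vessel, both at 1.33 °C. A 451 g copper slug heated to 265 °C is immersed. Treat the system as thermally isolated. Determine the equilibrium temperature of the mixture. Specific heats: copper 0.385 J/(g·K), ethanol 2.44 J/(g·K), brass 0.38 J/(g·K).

Taking heat into each body as positive, Σ m c ΔT = 0:
451*0.385*(T − 265) + 924*2.44*(T − 1.33) + 417*0.38*(T − 1.33) = 0
(173.63 + 2254.6 + 158.46) T = 173.63*265 + 2254.6*1.33 + 158.46*1.33
T ≈ 19.03 °C

T_f ≈ 19.0 °C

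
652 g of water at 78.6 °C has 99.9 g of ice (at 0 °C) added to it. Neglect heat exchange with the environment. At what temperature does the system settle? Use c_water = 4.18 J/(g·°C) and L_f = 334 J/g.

T_f ≈ 57.5 °C

Net heat exchanged in the isolated system is zero:
melt ice: 99.9×334 = 33367
  meltwater 0→T: 99.9×4.18×T = 417.58 T
  water cools: 652×4.18×(T − 78.6) = 2725.4(T − 78.6)
3142.9 T = 214213 − 33367 = 180847
T ≈ 57.54 °C — above 0 °C, consistent with complete melting.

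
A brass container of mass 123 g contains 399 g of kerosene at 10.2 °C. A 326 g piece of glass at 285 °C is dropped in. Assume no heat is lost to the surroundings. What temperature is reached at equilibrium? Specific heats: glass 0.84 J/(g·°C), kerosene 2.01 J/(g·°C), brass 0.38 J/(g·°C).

T_f ≈ 77.2 °C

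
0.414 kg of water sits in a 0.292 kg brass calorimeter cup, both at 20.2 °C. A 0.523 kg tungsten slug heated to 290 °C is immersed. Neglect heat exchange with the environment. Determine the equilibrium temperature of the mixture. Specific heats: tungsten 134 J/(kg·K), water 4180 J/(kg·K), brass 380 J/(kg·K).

T_f ≈ 30.1 °C

Energy conservation, ΣQ = 0:
0.523·134·(T − 290) + 0.414·4180·(T − 20.2) + 0.292·380·(T − 20.2) = 0
1911.6 T = 57522
T ≈ 30.09 °C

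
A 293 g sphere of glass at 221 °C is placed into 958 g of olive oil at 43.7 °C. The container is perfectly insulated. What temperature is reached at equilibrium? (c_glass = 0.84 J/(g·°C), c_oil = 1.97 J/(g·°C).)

T_f ≈ 64.2 °C

Set heat shed by the hot body equal to heat absorbed by the cold body:
293×0.84×(221 − T) = 958×1.97×(T − 43.7)
246.12(221 − T) = 1887.3(T − 43.7)
2133.4 T = 136866  ⇒  T ≈ 64.15 °C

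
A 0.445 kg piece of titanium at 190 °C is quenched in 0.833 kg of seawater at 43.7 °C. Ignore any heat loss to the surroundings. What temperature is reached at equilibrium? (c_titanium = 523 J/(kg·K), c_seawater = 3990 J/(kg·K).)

T_f ≈ 53.3 °C

|Q_titanium| = |Q_seawater|:
0.445·523·(190 − T) = 0.833·3990·(T − 43.7)
232.74(190 − T) = 3323.7(T − 43.7)
3556.4 T = 189464  ⇒  T ≈ 53.27 °C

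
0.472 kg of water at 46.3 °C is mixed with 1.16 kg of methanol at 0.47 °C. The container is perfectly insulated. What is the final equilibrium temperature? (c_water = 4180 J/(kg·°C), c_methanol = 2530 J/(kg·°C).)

T_f ≈ 18.9 °C

Energy conservation, ΣQ = 0:
0.472×4180×(T − 46.3) + 1.16×2530×(T − 0.47) = 0
(1973 + 2934.8) T = 1973×46.3 + 2934.8×0.47
T = 92727 / 4907.8 = 18.9 °C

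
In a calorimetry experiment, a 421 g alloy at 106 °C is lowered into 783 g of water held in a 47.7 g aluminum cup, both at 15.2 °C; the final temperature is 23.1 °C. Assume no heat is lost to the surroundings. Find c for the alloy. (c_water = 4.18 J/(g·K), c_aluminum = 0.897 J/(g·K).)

c ≈ 0.751 J/(g·K)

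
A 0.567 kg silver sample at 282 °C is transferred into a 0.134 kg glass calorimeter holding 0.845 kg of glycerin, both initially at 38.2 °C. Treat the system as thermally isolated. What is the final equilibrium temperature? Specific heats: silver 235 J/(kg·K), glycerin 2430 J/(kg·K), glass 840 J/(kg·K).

With ΣQ=0 the equilibrium temperature is the m·c-weighted mean:
T_f = (133.24·282 + 2053.3·38.2 + 112.56·38.2) / (133.24 + 2053.3 + 112.56)
    = 120313 / 2299.2 ≈ 52.33 °C

T_f ≈ 52.3 °C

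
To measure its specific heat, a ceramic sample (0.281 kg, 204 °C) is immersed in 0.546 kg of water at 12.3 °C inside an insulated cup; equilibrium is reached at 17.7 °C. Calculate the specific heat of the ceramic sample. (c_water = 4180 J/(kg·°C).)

c ≈ 235 J/(kg·°C)

Setting the total heat transfer to zero:
0.281·c·(17.7 − 204) + 0.546·4180·(17.7 − 12.3) = 0
-52.35 c = -12324
c = -12324/-52.35 ≈ 235.4 J/(kg·°C)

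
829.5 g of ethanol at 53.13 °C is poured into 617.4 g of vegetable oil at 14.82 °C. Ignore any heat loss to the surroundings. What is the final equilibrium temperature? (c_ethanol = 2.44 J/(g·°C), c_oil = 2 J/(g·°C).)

With ΣQ=0 the equilibrium temperature is the m·c-weighted mean:
T_f = (2024·53.13 + 1234.8·14.82) / (2024 + 1234.8)
    = 125834 / 3258.8 ≈ 38.61 °C

T_f ≈ 38.6 °C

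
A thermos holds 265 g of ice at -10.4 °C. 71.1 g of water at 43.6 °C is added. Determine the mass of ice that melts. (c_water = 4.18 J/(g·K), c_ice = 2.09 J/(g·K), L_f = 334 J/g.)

Heat available from the water dropping to 0 °C: 71.1·4.18·43.6 = 12958 J.
Warming the ice to 0 °C takes 265·2.09·10.4 = 5760 J, leaving 7197.8 J for melting.
Fully melting the ice requires m_ice L_f = 265·334 = 88510 J.
That's not enough to melt it all — equilibrium is at 0 °C with ice remaining.
Mass melted = 7197.8/334 ≈ 21.55 g.

m_melted ≈ 21.6 g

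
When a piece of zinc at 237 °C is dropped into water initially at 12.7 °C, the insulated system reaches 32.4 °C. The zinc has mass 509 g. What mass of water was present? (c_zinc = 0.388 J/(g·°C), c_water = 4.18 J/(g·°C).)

m ≈ 491 g

Setting the total heat transfer to zero:
509·0.388·(32.4 − 237) + m·4.18·(32.4 − 12.7) = 0
82.35 m = 40407
m = 40407/82.35 ≈ 490.7 g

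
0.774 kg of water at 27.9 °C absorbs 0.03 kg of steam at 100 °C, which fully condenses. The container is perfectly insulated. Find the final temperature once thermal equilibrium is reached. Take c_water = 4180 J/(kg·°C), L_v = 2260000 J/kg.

T_f ≈ 50.8 °C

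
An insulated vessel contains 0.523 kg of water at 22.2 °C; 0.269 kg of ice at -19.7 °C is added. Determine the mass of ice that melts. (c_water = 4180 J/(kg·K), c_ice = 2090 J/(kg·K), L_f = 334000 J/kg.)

m_melted ≈ 0.112 kg

Cooling the water to 0 °C releases 0.523·4180·22.2 = 48532 J.
Warming the ice to 0 °C takes 0.269·2090·19.7 = 11076 J, leaving 37457 J for melting.
To melt every bit of ice: 0.269·334000 = 89846 J.
37457 J < 89846 J, so only part of the ice melts and the system sits at 0 °C.
m_melt = 37457 / L_f = 0.1121 kg.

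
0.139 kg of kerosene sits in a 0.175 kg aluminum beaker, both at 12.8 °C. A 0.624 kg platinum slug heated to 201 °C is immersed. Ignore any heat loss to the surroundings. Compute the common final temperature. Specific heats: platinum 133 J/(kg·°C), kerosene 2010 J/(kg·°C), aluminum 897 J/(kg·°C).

T_f ≈ 42.9 °C

Net heat exchanged in the isolated system is zero:
0.624·133·(T − 201) + 0.139·2010·(T − 12.8) + 0.175·897·(T − 12.8) = 0
(82.99 + 279.39 + 156.97) T = 82.99·201 + 279.39·12.8 + 156.97·12.8
T ≈ 42.87 °C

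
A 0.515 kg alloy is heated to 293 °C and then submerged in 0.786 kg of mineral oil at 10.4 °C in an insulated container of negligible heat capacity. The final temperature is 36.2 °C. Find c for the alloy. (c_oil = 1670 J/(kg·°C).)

c ≈ 256 J/(kg·°C)

Heat gained plus heat lost sum to zero:
0.515×c×(36.2 − 293) + 0.786×1670×(36.2 − 10.4) = 0
-132.25 c = -33866
c = -33866/-132.25 ≈ 256.1 J/(kg·°C)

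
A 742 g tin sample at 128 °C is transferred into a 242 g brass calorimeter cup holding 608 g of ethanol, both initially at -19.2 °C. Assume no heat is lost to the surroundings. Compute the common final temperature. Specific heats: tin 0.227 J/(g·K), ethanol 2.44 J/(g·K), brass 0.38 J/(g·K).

Heat gained plus heat lost sum to zero:
742*0.227*(T − 128) + 608*2.44*(T − (-19.2)) + 242*0.38*(T − (-19.2)) = 0
(168.43 + 1483.5 + 91.96) T = 168.43*128 + 1483.5*(-19.2) + 91.96*(-19.2)
T = -8689.7 / 1743.9 = -4.98 °C

T_f ≈ -5.0 °C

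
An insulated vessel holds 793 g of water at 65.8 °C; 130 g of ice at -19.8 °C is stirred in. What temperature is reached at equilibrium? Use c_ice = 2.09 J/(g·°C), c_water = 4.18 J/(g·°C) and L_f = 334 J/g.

Energy balance with sensible and latent terms:
warm ice to 0 °C: 130×2.09×(0 − (-19.8)) = 5379.7
  latent heat to melt: 130×334 = 43420
  warm the meltwater: 543.4 T
  water cools: 793×4.18×(T − 65.8) = 3314.7(T − 65.8)
3858.1 T = 218110 − 48800 = 169310
T ≈ 43.88 °C (positive, so assuming full melt was valid).

T_f ≈ 43.9 °C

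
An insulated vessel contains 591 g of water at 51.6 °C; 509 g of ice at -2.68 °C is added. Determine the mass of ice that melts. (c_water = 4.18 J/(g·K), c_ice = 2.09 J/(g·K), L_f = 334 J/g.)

Water can give up m c ΔT = 591×4.18×51.6 = 127472 J before reaching 0 °C.
Of that, 509×2.09×2.68 = 2851 J goes to bring the ice to 0 °C, leaving 124621 J.
To melt every bit of ice: 509×334 = 170006 J.
Since 124621 < 170006 J, not all the ice melts; equilibrium is at 0 °C.
m_melt = 124621 / L_f = 373.1 g.

m_melted ≈ 373 g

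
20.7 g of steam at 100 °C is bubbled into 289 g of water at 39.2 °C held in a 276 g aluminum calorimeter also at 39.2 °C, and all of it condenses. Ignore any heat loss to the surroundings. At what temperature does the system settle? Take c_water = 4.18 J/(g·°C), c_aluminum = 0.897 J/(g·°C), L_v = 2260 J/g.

Sum of m c ΔT and latent-heat terms is zero:
steam→water at 100 °C releases m L_v = 20.7×2260 = 46782; condensed water 100 °C→T: 86.53(T − 100); water warms: 289×4.18×(T − 39.2) = 1208(T − 39.2); cup: 247.57(T − 39.2)
1542.1 T = 46782 + 8652.6 + 57059 = 112494
T ≈ 72.95 °C (< 100 °C, so full condensation is consistent).

T_f ≈ 72.9 °C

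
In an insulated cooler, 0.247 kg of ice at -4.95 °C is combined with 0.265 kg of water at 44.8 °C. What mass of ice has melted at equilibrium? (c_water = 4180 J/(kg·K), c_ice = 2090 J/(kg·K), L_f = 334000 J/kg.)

m_melted ≈ 0.141 kg

Water can give up m c ΔT = 0.265×4180×44.8 = 49625 J before reaching 0 °C.
Warming the ice to 0 °C takes 0.247×2090×4.95 = 2555.3 J, leaving 47070 J for melting.
To melt every bit of ice: 0.247×334000 = 82498 J.
47070 J < 82498 J, so only part of the ice melts and the system sits at 0 °C.
Mass melted = 47070/334000 ≈ 0.1409 kg.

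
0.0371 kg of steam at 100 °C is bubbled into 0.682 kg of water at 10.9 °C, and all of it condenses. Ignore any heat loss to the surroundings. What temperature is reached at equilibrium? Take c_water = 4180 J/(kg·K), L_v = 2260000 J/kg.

T_f ≈ 43.4 °C

Energy balance with sensible and latent terms:
latent heat released on condensation: 0.0371×2260000 = 83846
  condensed water 100 °C→T: 155.08(T − 100)
  water warms: 0.682×4180×(T − 10.9) = 2850.8(T − 10.9)
3005.8 T = 83846 + 15508 + 31073 = 130427
T ≈ 43.39 °C — below 100 °C, confirming all the steam condensed.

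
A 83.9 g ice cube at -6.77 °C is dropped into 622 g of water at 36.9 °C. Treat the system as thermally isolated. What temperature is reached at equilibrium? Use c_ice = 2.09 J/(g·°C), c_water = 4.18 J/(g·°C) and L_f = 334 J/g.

Conservation of energy gives ΣQ = 0:
ice -6.77→0 °C: 83.9·2.09·6.77 = 1187.1; latent heat to melt: 83.9·334 = 28023; warm the meltwater: 350.7 T; water: 2600(T − 36.9)
2950.7 T = 95939 − 29210 = 66729
T ≈ 22.61 °C (positive, so assuming full melt was valid).

T_f ≈ 22.6 °C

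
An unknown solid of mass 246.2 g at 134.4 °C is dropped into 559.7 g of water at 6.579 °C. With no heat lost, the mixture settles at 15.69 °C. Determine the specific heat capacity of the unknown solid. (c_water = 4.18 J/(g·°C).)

Taking heat into each body as positive, Σ m c ΔT = 0:
246.2×c×(15.69 − 134.4) + 559.7×4.18×(15.69 − 6.579) = 0
-29226 c = -21316
c = -21316/-29226 ≈ 0.7293 J/(g·°C)

c ≈ 0.729 J/(g·°C)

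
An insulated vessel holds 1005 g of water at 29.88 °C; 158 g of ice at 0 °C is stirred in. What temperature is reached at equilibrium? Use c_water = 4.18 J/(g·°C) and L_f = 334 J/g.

T_f ≈ 15.0 °C

Sum of m c ΔT and latent-heat terms is zero:
melt ice: 158×334 = 52772; meltwater 0→T: 158×4.18×T = 660.44 T; water cools: 1005×4.18×(T − 29.88) = 4200.9(T − 29.88)
4861.3 T = 125523 − 52772 = 72751
T ≈ 14.97 °C — above 0 °C, consistent with complete melting.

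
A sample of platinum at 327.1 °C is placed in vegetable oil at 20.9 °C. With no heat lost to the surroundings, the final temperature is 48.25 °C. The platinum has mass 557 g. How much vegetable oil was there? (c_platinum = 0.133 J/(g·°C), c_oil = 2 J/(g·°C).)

m ≈ 378 g

Energy conservation, ΣQ = 0:
557·0.133·(48.25 − 327.1) + m·2·(48.25 − 20.9) = 0
54.7 m = 20657
m = 20657/54.7 ≈ 377.7 g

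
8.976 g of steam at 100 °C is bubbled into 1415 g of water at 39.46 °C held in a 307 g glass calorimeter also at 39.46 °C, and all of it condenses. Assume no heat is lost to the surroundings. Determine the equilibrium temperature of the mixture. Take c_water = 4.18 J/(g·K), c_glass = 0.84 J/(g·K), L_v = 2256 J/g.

T_f ≈ 43.1 °C

Net heat exchanged in the isolated system is zero:
steam→water at 100 °C releases m L_v = 8.976·2256 = 20250; condensate cools 100→T: 8.976·4.18·(T − 100) = 37.52(T − 100); original water: 5914.7(T − 39.46); cup: 257.88(T − 39.46)
6210.1 T = 20250 + 3752 + 243570 = 267572
T ≈ 43.09 °C, under the boiling point, so the assumption holds.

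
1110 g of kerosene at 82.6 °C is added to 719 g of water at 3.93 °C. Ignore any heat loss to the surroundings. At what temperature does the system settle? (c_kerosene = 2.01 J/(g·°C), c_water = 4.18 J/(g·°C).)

T_f ≈ 37.4 °C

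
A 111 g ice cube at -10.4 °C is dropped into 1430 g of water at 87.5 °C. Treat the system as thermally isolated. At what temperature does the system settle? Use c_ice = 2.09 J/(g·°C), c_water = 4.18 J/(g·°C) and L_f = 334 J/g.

Let T be the final temperature. ΣQ_i = 0:
warm ice to 0 °C: 111×2.09×(0 − (-10.4)) = 2412.7; melt ice: 111×334 = 37074; warm the meltwater: 463.98 T; water: 5977.4(T − 87.5)
6441.4 T = 523022 − 39487 = 483536
T ≈ 75.07 °C. Since T > 0 °C, the all-ice-melts assumption holds.

T_f ≈ 75.1 °C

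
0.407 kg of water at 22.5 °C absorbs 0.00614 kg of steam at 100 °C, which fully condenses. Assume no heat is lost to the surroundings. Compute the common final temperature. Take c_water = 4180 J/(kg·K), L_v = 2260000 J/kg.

T_f ≈ 31.7 °C

Conservation of energy gives ΣQ = 0:
condense steam: −0.00614·2260000 = −13876; condensed water 100 °C→T: 25.67(T − 100); water warms: 0.407·4180·(T − 22.5) = 1701.3(T − 22.5)
1726.9 T = 13876 + 2566.5 + 38278 = 54721
T ≈ 31.69 °C — below 100 °C, confirming all the steam condensed.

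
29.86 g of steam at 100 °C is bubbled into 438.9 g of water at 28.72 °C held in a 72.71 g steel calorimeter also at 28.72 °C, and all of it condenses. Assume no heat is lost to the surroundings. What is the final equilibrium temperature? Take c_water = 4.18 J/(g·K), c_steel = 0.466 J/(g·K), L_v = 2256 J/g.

T_f ≈ 67.0 °C

Net heat exchanged in the isolated system is zero:
condense steam: −29.86·2256 = −67364; condensed water 100 °C→T: 124.81(T − 100); original water: 1834.6(T − 28.72); steel cup: 72.71·0.466·(T − 28.72) = 33.88(T − 28.72)
1993.3 T = 67364 + 12481 + 53663 = 133509
T ≈ 66.98 °C, under the boiling point, so the assumption holds.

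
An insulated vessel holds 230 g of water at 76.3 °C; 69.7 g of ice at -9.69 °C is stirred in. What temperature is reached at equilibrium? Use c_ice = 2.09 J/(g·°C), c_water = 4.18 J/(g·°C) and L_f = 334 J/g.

Energy balance with sensible and latent terms:
ice -9.69→0 °C: 69.7×2.09×9.69 = 1411.6
  fusion: m_ice L_f = 69.7×334 = 23280
  warm the meltwater: 291.35 T
  water cools: 230×4.18×(T − 76.3) = 961.4(T − 76.3)
1252.7 T = 73355 − 24691 = 48663
T ≈ 38.85 °C (positive, so assuming full melt was valid).

T_f ≈ 38.8 °C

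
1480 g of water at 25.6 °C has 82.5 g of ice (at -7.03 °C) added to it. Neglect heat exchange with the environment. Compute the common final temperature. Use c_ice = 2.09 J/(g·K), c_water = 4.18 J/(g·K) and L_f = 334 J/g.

T_f ≈ 19.8 °C

Heat gained plus heat lost sum to zero:
ice -7.03→0 °C: 82.5·2.09·7.03 = 1212.1; fusion: m_ice L_f = 82.5·334 = 27555; meltwater 0→T: 82.5·4.18·T = 344.85 T; water cools: 1480·4.18·(T − 25.6) = 6186.4(T − 25.6)
6531.2 T = 158372 − 28767 = 129605
T ≈ 19.84 °C — above 0 °C, consistent with complete melting.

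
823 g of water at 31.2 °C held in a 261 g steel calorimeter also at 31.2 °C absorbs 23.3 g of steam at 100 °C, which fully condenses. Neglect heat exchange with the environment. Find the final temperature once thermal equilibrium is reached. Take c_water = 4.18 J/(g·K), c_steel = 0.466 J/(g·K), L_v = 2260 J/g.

T_f ≈ 47.4 °C

Energy balance with sensible and latent terms:
condense steam: −23.3·2260 = −52658; condensed water 100 °C→T: 97.39(T − 100); original water: 3440.1(T − 31.2); steel cup: 261·0.466·(T − 31.2) = 121.63(T − 31.2)
3659.2 T = 52658 + 9739.4 + 111127 = 173524
T ≈ 47.42 °C, under the boiling point, so the assumption holds.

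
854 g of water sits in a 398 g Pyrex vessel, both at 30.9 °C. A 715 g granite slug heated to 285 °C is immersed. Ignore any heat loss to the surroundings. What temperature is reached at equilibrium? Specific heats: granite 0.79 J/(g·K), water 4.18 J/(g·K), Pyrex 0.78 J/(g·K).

With ΣQ=0 the equilibrium temperature is the m·c-weighted mean:
T_f = (564.85*285 + 3569.7*30.9 + 310.44*30.9) / (564.85 + 3569.7 + 310.44)
    = 280879 / 4445 ≈ 63.19 °C

T_f ≈ 63.2 °C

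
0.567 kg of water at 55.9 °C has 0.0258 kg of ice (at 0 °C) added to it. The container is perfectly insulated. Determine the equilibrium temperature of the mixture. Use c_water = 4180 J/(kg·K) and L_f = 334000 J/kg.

Setting the total heat transfer to zero:
latent heat to melt: 0.0258×334000 = 8617.2; warm the meltwater: 107.84 T; water cools: 0.567×4180×(T − 55.9) = 2370.1(T − 55.9)
2477.9 T = 132486 − 8617.2 = 123869
T ≈ 49.99 °C — above 0 °C, consistent with complete melting.

T_f ≈ 50.0 °C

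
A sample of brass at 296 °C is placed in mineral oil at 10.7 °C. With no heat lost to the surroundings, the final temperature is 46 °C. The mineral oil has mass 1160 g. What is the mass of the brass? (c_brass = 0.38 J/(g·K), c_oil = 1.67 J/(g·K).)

m ≈ 720 g

Net heat exchanged in the isolated system is zero:
m·0.38·(46 − 296) + 1160·1.67·(46 − 10.7) = 0
-95 m = -68383
m = -68383/-95 ≈ 719.8 g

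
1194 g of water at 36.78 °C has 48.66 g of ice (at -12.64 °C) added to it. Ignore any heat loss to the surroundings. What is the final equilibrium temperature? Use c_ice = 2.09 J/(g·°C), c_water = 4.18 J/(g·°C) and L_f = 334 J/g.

T_f ≈ 32.0 °C

Net heat exchanged in the isolated system is zero:
ice -12.64→0 °C: 48.66·2.09·12.64 = 1285.5
  fusion: m_ice L_f = 48.66·334 = 16252
  warm the meltwater: 203.4 T
  water cools: 1194·4.18·(T − 36.78) = 4990.9(T − 36.78)
5194.3 T = 183566 − 17538 = 166028
T ≈ 31.96 °C — above 0 °C, consistent with complete melting.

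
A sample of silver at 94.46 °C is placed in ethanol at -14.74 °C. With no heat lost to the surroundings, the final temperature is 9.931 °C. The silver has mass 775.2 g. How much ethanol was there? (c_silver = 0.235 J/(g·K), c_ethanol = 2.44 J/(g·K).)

m ≈ 256 g

Heat lost by the silver = heat gained by the ethanol:
775.2·0.235·(94.46 − 9.931) = m·2.44·(9.931 − (-14.74))
60.2 m = 15399  ⇒  m ≈ 255.8 g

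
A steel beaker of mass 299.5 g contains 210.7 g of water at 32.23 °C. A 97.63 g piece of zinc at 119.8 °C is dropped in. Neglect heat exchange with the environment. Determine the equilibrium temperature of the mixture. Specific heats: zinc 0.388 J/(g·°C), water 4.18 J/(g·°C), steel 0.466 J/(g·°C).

T_f ≈ 35.4 °C

Net heat exchanged in the isolated system is zero:
97.63*0.388*(T − 119.8) + 210.7*4.18*(T − 32.23) + 299.5*0.466*(T − 32.23) = 0
37.88(T − 119.8) + 880.73(T − 32.23) + 139.57(T − 32.23) = 0
(37.88 + 880.73 + 139.57) T = 37.88*119.8 + 880.73*32.23 + 139.57*32.23
T = 37422/1058.2 ≈ 35.36 °C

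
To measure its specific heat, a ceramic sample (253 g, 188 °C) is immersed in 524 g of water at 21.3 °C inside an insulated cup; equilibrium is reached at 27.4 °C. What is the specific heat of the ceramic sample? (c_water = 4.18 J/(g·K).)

m_s c (T_s − T_f) = m_water c_water (T_f − T_0):
253·c·(188 − 27.4) = 524·4.18·(27.4 − 21.3)
40632 c = 13361  ⇒  c ≈ 0.3288 J/(g·K)

c ≈ 0.329 J/(g·K)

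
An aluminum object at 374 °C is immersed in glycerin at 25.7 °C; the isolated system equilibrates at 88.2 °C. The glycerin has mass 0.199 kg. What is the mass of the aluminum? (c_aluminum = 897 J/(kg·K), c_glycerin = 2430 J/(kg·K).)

m ≈ 0.118 kg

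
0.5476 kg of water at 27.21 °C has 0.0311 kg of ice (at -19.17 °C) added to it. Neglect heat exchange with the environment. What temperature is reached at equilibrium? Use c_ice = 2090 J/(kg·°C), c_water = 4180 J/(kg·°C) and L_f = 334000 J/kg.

Conservation of energy gives ΣQ = 0:
ice -19.17→0 °C: 0.0311×2090×19.17 = 1246
  melt ice: 0.0311×334000 = 10387
  warm the meltwater: 130 T
  water: 2289(T − 27.21)
2419 T = 62283 − 11633 = 50649
T ≈ 20.94 °C — above 0 °C, consistent with complete melting.

T_f ≈ 20.9 °C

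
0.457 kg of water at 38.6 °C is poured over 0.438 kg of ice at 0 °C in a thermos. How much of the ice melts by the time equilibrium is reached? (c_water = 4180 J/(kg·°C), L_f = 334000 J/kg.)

Cooling the water to 0 °C releases 0.457·4180·38.6 = 73736 J.
Fully melting the ice requires m_ice L_f = 0.438·334000 = 146292 J.
Since 73736 < 146292 J, not all the ice melts; equilibrium is at 0 °C.
m_melted·334000 = 73736  ⇒  m_melted ≈ 0.2208 kg.

m_melted ≈ 0.221 kg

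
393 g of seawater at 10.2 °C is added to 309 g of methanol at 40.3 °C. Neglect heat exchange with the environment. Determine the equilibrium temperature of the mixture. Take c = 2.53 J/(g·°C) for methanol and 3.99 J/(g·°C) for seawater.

Taking heat into each body as positive, Σ m c ΔT = 0:
309·2.53·(T − 40.3) + 393·3.99·(T − 10.2) = 0
781.77(T − 40.3) + 1568.1(T − 10.2) = 0
(781.77 + 1568.1) T = 781.77·40.3 + 1568.1·10.2
T = 47500 / 2349.8 = 20.2 °C

T_f ≈ 20.2 °C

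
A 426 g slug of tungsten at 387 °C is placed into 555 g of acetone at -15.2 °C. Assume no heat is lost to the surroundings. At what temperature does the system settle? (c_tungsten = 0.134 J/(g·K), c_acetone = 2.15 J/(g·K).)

Setting the total heat transfer to zero:
426*0.134*(T − 387) + 555*2.15*(T − (-15.2)) = 0
1250.3 T = 3954.1
T = 3954.1/1250.3 ≈ 3.16 °C

T_f ≈ 3.2 °C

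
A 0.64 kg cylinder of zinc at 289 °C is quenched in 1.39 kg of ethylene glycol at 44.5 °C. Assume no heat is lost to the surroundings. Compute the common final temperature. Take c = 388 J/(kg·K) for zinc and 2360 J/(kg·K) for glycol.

T_f ≈ 61.7 °C

Let T be the final temperature. ΣQ_i = 0:
0.64·388·(T − 289) + 1.39·2360·(T − 44.5) = 0
248.32(T − 289) + 3280.4(T − 44.5) = 0
3528.7 T = 217742
T = 217742/3528.7 ≈ 61.71 °C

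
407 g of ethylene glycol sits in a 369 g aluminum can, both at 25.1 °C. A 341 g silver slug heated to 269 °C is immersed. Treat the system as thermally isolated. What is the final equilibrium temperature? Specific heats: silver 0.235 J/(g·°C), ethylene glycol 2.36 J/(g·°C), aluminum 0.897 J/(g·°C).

Energy conservation, ΣQ = 0:
341×0.235×(T − 269) + 407×2.36×(T − 25.1) + 369×0.897×(T − 25.1) = 0
80.13(T − 269) + 960.52(T − 25.1) + 330.99(T − 25.1) = 0
(80.13 + 960.52 + 330.99) T = 80.13×269 + 960.52×25.1 + 330.99×25.1
T = 53973/1371.6 ≈ 39.35 °C

T_f ≈ 39.3 °C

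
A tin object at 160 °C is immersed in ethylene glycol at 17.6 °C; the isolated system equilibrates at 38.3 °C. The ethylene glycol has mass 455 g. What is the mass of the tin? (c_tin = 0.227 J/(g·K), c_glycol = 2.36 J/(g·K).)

m ≈ 805 g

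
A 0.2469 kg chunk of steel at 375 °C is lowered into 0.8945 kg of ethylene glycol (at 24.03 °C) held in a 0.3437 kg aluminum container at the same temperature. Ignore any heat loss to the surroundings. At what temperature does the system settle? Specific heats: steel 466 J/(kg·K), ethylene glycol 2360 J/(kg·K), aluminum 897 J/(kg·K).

Let T be the final temperature. ΣQ_i = 0:
0.2469·466·(T − 375) + 0.8945·2360·(T − 24.03) + 0.3437·897·(T − 24.03) = 0
(115.06 + 2111 + 308.3) T = 115.06·375 + 2111·24.03 + 308.3·24.03
T = 101282 / 2534.4 = 40 °C

T_f ≈ 40.0 °C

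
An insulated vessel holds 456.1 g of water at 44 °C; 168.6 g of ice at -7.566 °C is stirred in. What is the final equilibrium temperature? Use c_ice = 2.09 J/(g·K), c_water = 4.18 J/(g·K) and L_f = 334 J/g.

Setting the total heat transfer to zero:
warm ice to 0 °C: 168.6·2.09·(0 − (-7.566)) = 2666.1
  fusion: m_ice L_f = 168.6·334 = 56312
  meltwater 0→T: 168.6·4.18·T = 704.75 T
  water: 1906.5(T − 44)
2611.2 T = 83886 − 58978 = 24907
T ≈ 9.54 °C (positive, so assuming full melt was valid).

T_f ≈ 9.5 °C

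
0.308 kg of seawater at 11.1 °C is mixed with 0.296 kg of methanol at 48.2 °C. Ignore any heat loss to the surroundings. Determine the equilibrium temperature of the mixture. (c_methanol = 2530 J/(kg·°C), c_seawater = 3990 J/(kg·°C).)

T_f ≈ 25.1 °C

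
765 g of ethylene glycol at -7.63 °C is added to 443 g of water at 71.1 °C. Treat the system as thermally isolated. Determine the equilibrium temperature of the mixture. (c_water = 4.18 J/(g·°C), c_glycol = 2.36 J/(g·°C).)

Heat gained plus heat lost sum to zero:
443*4.18*(T − 71.1) + 765*2.36*(T − (-7.63)) = 0
(1851.7 + 1805.4) T = 1851.7*71.1 + 1805.4*(-7.63)
T ≈ 32.23 °C

T_f ≈ 32.2 °C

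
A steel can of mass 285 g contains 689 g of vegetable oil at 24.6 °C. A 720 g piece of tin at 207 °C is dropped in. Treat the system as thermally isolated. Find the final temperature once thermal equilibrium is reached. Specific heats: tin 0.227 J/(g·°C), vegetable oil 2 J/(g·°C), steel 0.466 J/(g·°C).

Conservation of energy gives ΣQ = 0:
720×0.227×(T − 207) + 689×2×(T − 24.6) + 285×0.466×(T − 24.6) = 0
(163.44 + 1378 + 132.81) T = 163.44×207 + 1378×24.6 + 132.81×24.6
T ≈ 42.41 °C

T_f ≈ 42.4 °C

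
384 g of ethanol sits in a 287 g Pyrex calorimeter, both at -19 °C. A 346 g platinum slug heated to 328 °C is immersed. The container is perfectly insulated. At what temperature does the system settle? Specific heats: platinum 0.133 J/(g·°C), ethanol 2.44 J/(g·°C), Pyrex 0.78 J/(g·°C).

Conservation of energy gives ΣQ = 0:
346×0.133×(T − 328) + 384×2.44×(T − (-19)) + 287×0.78×(T − (-19)) = 0
46.02(T − 328) + 936.96(T − (-19)) + 223.86(T − (-19)) = 0
1206.8 T = -6961.7
T = -6961.7 / 1206.8 = -5.77 °C

T_f ≈ -5.8 °C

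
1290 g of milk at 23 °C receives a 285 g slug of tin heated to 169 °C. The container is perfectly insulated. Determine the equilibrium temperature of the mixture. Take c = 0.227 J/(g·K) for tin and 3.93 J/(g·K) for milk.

Setting the total heat transfer to zero:
285·0.227·(T − 169) + 1290·3.93·(T − 23) = 0
5134.4 T = 127537
T ≈ 24.84 °C

T_f ≈ 24.8 °C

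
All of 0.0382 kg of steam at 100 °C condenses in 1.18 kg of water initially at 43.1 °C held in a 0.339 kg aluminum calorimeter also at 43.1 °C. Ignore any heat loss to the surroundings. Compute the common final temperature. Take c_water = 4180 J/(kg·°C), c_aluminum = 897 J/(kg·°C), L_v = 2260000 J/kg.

Setting the total heat transfer to zero:
condense steam: −0.0382×2260000 = −86332
  condensed water 100 °C→T: 159.68(T − 100)
  original water: 4932.4(T − 43.1)
  cup: 304.08(T − 43.1)
5396.2 T = 86332 + 15968 + 225692 = 327992
T ≈ 60.78 °C — below 100 °C, confirming all the steam condensed.

T_f ≈ 60.8 °C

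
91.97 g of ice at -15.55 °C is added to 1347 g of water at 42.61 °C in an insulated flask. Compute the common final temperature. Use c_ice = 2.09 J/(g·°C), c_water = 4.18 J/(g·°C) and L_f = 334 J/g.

T_f ≈ 34.3 °C

Sum of m c ΔT and latent-heat terms is zero:
ice -15.55→0 °C: 91.97·2.09·15.55 = 2989; fusion: m_ice L_f = 91.97·334 = 30718; meltwater 0→T: 91.97·4.18·T = 384.43 T; water: 5630.5(T − 42.61)
6014.9 T = 239914 − 33707 = 206207
T ≈ 34.28 °C. Since T > 0 °C, the all-ice-melts assumption holds.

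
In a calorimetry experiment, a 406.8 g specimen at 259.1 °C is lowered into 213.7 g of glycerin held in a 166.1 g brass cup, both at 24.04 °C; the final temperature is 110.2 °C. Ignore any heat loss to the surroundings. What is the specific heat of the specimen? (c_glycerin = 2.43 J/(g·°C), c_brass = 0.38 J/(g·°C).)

c ≈ 0.828 J/(g·°C)

Energy conservation, ΣQ = 0:
406.8·c·(110.2 − 259.1) + 213.7·2.43·(110.2 − 24.04) + 166.1·0.38·(110.2 − 24.04) = 0
-60573 c = -50180
c = -50180/-60573 ≈ 0.8284 J/(g·°C)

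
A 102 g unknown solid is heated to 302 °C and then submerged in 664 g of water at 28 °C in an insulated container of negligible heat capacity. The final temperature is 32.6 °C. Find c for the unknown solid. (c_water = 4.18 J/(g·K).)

c ≈ 0.465 J/(g·K)

m_s c (T_s − T_f) = m_water c_water (T_f − T_0):
102×c×(302 − 32.6) = 664×4.18×(32.6 − 28)
27479 c = 12767  ⇒  c ≈ 0.4646 J/(g·K)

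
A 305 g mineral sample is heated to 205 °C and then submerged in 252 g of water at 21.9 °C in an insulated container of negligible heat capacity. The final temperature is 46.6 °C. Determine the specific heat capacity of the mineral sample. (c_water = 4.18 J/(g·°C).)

c ≈ 0.539 J/(g·°C)

Heat lost by the mineral sample = heat gained by the water:
305·c·(205 − 46.6) = 252·4.18·(46.6 − 21.9)
48312 c = 26018  ⇒  c ≈ 0.5385 J/(g·°C)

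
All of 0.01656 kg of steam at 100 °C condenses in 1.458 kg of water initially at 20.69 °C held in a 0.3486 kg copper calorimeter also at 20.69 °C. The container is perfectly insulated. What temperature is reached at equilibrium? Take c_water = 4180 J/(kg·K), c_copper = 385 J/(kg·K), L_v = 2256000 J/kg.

T_f ≈ 27.5 °C

Energy balance with sensible and latent terms:
condense steam: −0.01656×2256000 = −37359
  condensate cools 100→T: 0.01656×4180×(T − 100) = 69.22(T − 100)
  original water: 6094.4(T − 20.69)
  copper cup: 0.3486×385×(T − 20.69) = 134.21(T − 20.69)
6297.9 T = 37359 + 6922.1 + 128871 = 173152
T ≈ 27.49 °C — below 100 °C, confirming all the steam condensed.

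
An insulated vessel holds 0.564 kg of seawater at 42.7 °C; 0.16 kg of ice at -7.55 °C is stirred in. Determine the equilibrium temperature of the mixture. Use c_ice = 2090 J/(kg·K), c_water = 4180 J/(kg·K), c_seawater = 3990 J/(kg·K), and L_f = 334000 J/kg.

Let T be the final temperature. ΣQ_i = 0:
warm ice to 0 °C: 0.16×2090×(0 − (-7.55)) = 2524.7
  latent heat to melt: 0.16×334000 = 53440
  meltwater 0→T: 0.16×4180×T = 668.8 T
  seawater: 2250.4(T − 42.7)
2919.2 T = 96090 − 55965 = 40126
T ≈ 13.75 °C. Since T > 0 °C, the all-ice-melts assumption holds.

T_f ≈ 13.7 °C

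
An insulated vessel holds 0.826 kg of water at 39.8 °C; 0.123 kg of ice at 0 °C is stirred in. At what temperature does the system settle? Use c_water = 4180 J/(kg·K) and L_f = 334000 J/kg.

T_f ≈ 24.3 °C

Taking heat into each body as positive, Σ m c ΔT = 0:
melt ice: 0.123×334000 = 41082
  warm the meltwater: 514.14 T
  water: 3452.7(T − 39.8)
3966.8 T = 137417 − 41082 = 96335
T ≈ 24.29 °C (positive, so assuming full melt was valid).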